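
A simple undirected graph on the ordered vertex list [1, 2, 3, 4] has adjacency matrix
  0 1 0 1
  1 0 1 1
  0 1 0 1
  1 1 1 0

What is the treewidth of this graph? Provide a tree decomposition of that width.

Each bag holds 3 vertices, so the decomposition has width 2, which upper-bounds the treewidth. Conversely, {1, 2, 4} is a clique of size 3, and the vertices of any clique must share a bag in every tree decomposition; so some bag has ≥ 3 vertices and tw(G) ≥ 2. Combining the bounds, tw(G) = 2.

Treewidth 2.
One optimal decomposition is:
Bags: B1 = {2, 3, 4}  B2 = {1, 2, 4}
Tree: B1–B2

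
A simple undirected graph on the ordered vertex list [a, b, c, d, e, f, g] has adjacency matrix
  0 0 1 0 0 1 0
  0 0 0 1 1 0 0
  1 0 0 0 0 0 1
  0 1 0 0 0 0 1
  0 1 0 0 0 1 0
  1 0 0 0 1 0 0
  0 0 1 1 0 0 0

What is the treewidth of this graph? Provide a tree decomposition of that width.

Every bag has size at most 3, so the width is 3 − 1 = 2 and tw(G) ≤ 2. The edges c–a–f–e–b–d–g–c form a cycle, so G is not a tree and its treewidth is at least 2. Therefore the treewidth is 2.

Treewidth 2.
One such decomposition:
Bags: B1 = {a, c, f}  B2 = {c, e, f}  B3 = {b, c, e}  B4 = {b, c, d}  B5 = {c, d, g}
Tree: B1–B2, B2–B3, B3–B4, B4–B5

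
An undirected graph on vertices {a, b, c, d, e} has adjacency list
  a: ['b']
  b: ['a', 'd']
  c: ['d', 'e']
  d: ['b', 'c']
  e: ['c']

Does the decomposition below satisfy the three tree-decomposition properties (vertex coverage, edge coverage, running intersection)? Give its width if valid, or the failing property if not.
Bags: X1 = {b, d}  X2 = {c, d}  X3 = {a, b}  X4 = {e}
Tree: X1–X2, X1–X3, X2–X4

No — edge (c,e) lies in no bag.

A tree decomposition must satisfy three properties: every vertex lies in some bag; for every edge, both endpoints lie together in some bag; and for every vertex, the bags containing it form a connected subtree. Here edge (c,e) lies in no bag, so the decomposition is invalid.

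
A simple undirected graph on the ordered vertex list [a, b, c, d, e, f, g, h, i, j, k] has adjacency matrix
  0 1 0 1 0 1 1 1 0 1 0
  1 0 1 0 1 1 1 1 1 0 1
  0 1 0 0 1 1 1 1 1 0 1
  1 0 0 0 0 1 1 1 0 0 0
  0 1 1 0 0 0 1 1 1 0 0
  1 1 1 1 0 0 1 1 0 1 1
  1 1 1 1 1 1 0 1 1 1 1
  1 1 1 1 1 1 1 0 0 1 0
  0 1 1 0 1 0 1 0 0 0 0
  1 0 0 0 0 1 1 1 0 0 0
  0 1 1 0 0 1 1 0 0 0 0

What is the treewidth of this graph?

A width-4 tree decomposition is:
Bags: B1 = {b, c, e, g, h}  B2 = {b, c, e, g, i}  B3 = {b, c, f, g, h}  B4 = {a, b, f, g, h}  B5 = {a, d, f, g, h}  B6 = {a, f, g, h, j}  B7 = {b, c, f, g, k}
Tree: B1–B2, B1–B3, B3–B4, B4–B5, B4–B6, B3–B7
The largest bag has 5 vertices, giving width 4; this decomposition certifies tw(G) ≤ 4. On the other hand G contains the 5-clique {b, c, e, g, h}. A clique must lie in a single bag of any decomposition, so no decomposition can have width below 4. Combining the bounds, tw(G) = 4.

4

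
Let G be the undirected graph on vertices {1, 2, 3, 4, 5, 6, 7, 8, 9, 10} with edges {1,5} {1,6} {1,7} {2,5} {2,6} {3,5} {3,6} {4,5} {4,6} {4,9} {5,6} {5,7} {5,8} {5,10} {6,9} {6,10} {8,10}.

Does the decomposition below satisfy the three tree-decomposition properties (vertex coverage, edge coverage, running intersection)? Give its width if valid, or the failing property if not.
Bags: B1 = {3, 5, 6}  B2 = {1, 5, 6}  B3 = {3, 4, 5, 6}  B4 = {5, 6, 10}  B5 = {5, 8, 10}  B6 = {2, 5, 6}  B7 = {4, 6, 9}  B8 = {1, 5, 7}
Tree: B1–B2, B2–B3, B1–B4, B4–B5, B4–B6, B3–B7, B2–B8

A tree decomposition must satisfy three properties: every vertex lies in some bag; for every edge, both endpoints lie together in some bag; and for every vertex, the bags containing it form a connected subtree. Here bags containing vertex 3 are not connected in the tree, so the decomposition is invalid.

No — bags containing vertex 3 are not connected in the tree.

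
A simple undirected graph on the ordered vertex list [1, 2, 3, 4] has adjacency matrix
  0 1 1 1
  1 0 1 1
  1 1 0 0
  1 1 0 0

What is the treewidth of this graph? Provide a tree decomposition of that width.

Treewidth 2.
One such decomposition:
Bags: B1 = {1, 2, 4}  B2 = {1, 2, 3}
Tree: B1–B2

Each bag holds 3 vertices, so the decomposition has width 2, which upper-bounds the treewidth. On the other hand G contains the 3-clique {1, 2, 3}. A clique must lie in a single bag of any decomposition, so no decomposition can have width below 2. Combining the bounds, tw(G) = 2.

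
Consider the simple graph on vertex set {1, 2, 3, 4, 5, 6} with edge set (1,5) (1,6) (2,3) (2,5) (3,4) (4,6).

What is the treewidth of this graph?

A width-2 tree decomposition is:
Bags: B1 = {3, 4, 6}  B2 = {1, 3, 6}  B3 = {1, 3, 5}  B4 = {2, 3, 5}
Tree: B1–B2, B2–B3, B3–B4
Every bag has size at most 3, so the width is 3 − 1 = 2 and tw(G) ≤ 2. Since 3–4–6–1–5–2–3 is a cycle in G, G is not acyclic. Forests are exactly the graphs of treewidth ≤ 1, so tw(G) ≥ 2. Hence tw(G) = 2 exactly.

2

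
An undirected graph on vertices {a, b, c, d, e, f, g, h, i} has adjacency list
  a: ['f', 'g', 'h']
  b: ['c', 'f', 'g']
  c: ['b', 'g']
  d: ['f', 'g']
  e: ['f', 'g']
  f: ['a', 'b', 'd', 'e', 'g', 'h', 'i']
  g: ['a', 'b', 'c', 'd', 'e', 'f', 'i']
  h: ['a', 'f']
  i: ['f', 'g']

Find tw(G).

A width-2 tree decomposition is:
Bags: B1 = {a, f, g}  B2 = {b, f, g}  B3 = {a, f, h}  B4 = {b, c, g}  B5 = {d, f, g}  B6 = {e, f, g}  B7 = {f, g, i}
Tree: B1–B2, B1–B3, B2–B4, B2–B5, B2–B6, B6–B7
Every bag has size at most 3, so the width is 3 − 1 = 2 and tw(G) ≤ 2. Conversely, {b, c, g} is a clique of size 3, and the vertices of any clique must share a bag in every tree decomposition; so some bag has ≥ 3 vertices and tw(G) ≥ 2. Therefore the treewidth is 2.

2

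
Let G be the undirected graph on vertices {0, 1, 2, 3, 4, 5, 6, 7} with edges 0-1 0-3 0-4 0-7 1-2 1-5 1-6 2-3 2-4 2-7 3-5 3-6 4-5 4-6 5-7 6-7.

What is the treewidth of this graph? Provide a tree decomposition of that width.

Treewidth 4.
One optimal decomposition is:
Bags: B1 = {1, 2, 3, 4, 7}  B2 = {1, 3, 4, 6, 7}  B3 = {0, 1, 3, 4, 7}  B4 = {1, 3, 4, 5, 7}
Tree: B1–B2, B2–B3, B3–B4

The largest bag has 5 vertices, giving width 4; this decomposition certifies tw(G) ≤ 4. For the lower bound: the 5 vertex sets {2,4}, {6,7}, {0,1}, {3}, {5} are disjoint, each induces a connected subgraph, and every pair is joined by at least one edge of G. Contracting each set to a single vertex therefore yields K_{5} as a minor, and since treewidth is minor-monotone, tw(G) ≥ tw(K_{5}) = 4. Combining the bounds, tw(G) = 4.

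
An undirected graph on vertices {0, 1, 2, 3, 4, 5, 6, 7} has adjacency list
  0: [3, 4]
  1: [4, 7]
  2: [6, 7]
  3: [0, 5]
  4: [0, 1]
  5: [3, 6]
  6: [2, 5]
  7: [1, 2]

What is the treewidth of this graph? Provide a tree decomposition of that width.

Each bag holds 3 vertices, so the decomposition has width 2, which upper-bounds the treewidth. Since 7–2–6–5–3–0–4–1–7 is a cycle in G, G is not acyclic. Forests are exactly the graphs of treewidth ≤ 1, so tw(G) ≥ 2. The upper and lower bounds meet at 2, so that is the treewidth.

Treewidth 2.
One optimal decomposition is:
Bags: B1 = {2, 6, 7}  B2 = {5, 6, 7}  B3 = {3, 5, 7}  B4 = {0, 3, 7}  B5 = {0, 4, 7}  B6 = {1, 4, 7}
Tree: B1–B2, B2–B3, B3–B4, B4–B5, B5–B6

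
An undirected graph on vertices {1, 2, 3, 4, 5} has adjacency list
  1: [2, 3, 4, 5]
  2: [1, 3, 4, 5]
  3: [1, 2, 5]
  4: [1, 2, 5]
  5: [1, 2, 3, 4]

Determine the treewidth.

A width-3 tree decomposition is:
Bags: B1 = {1, 2, 3, 5}  B2 = {1, 2, 4, 5}
Tree: B1–B2
Every bag has size at most 4, so the width is 4 − 1 = 3 and tw(G) ≤ 3. Conversely, {1, 2, 3, 5} is a clique of size 4, and the vertices of any clique must share a bag in every tree decomposition; so some bag has ≥ 4 vertices and tw(G) ≥ 3. The upper and lower bounds meet at 3, so that is the treewidth.

3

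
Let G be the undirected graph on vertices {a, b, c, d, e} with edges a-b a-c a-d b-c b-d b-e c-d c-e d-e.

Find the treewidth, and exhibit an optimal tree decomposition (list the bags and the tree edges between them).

Treewidth 3.
One optimal decomposition is:
Bags: B1 = {a, b, c, d}  B2 = {b, c, d, e}
Tree: B1–B2

Every bag has size at most 4, so the width is 4 − 1 = 3 and tw(G) ≤ 3. Conversely, {b, c, d, e} is a clique of size 4, and the vertices of any clique must share a bag in every tree decomposition; so some bag has ≥ 4 vertices and tw(G) ≥ 3. Combining the bounds, tw(G) = 3.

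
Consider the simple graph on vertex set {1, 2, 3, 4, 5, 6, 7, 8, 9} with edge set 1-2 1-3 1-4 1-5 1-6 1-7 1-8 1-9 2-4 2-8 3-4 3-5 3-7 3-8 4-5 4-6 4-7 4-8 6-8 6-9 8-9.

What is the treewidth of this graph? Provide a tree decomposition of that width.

The largest bag has 4 vertices, giving width 3; this decomposition certifies tw(G) ≤ 3. On the other hand G contains the 4-clique {1, 6, 8, 9}. A clique must lie in a single bag of any decomposition, so no decomposition can have width below 3. Hence tw(G) = 3 exactly.

Treewidth 3.
One optimal decomposition is:
Bags: B1 = {1, 3, 4, 5}  B2 = {1, 3, 4, 8}  B3 = {1, 3, 4, 7}  B4 = {1, 2, 4, 8}  B5 = {1, 4, 6, 8}  B6 = {1, 6, 8, 9}
Tree: B1–B2, B2–B3, B2–B4, B4–B5, B5–B6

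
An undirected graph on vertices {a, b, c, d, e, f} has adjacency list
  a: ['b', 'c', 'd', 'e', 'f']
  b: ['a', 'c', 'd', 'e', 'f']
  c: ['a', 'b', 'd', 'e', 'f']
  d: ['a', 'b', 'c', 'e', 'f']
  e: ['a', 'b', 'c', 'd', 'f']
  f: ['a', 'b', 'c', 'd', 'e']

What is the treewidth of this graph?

5

A width-5 tree decomposition is:
Bags: B1 = {a, b, c, d, e, f}
Tree: (single bag)
With just one bag of size 6, the width is 6 − 1 = 5, so tw(G) ≤ 5. On the other hand G contains the 6-clique {a, b, c, d, e, f}. A clique must lie in a single bag of any decomposition, so no decomposition can have width below 5. The upper and lower bounds meet at 5, so that is the treewidth.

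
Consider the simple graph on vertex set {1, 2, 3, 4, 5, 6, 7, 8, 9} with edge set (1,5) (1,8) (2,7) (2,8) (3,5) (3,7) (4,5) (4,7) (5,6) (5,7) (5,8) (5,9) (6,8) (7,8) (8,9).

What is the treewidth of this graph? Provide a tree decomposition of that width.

Treewidth 2.
Bags: B1 = {1, 5, 8}  B2 = {5, 6, 8}  B3 = {5, 8, 9}  B4 = {5, 7, 8}  B5 = {2, 7, 8}  B6 = {3, 5, 7}  B7 = {4, 5, 7}
Tree: B1–B2, B1–B3, B2–B4, B4–B5, B4–B6, B6–B7

Every bag has size at most 3, so the width is 3 − 1 = 2 and tw(G) ≤ 2. On the other hand G contains the 3-clique {2, 7, 8}. A clique must lie in a single bag of any decomposition, so no decomposition can have width below 2. Hence tw(G) = 2 exactly.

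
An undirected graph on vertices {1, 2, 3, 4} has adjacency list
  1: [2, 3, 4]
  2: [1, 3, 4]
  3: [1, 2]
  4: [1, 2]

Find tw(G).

2

A width-2 tree decomposition is:
Bags: B1 = {1, 2, 3}  B2 = {1, 2, 4}
Tree: B1–B2
Each bag holds 3 vertices, so the decomposition has width 2, which upper-bounds the treewidth. On the other hand G contains the 3-clique {1, 2, 3}. A clique must lie in a single bag of any decomposition, so no decomposition can have width below 2. Hence tw(G) = 2 exactly.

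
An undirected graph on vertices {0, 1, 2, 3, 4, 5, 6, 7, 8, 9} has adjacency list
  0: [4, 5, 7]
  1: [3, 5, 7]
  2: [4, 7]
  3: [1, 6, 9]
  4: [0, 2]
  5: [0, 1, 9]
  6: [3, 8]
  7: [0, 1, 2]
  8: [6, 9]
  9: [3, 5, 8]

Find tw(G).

A width-2 tree decomposition is:
Bags: B1 = {0, 2, 4}  B2 = {0, 2, 7}  B3 = {0, 5, 7}  B4 = {1, 5, 7}  B5 = {1, 5, 9}  B6 = {1, 3, 9}  B7 = {3, 8, 9}  B8 = {3, 6, 8}
Tree: B1–B2, B2–B3, B3–B4, B4–B5, B5–B6, B6–B7, B7–B8
Each bag holds 3 vertices, so the decomposition has width 2, which upper-bounds the treewidth. For the lower bound, G contains the cycle 4–2–7–0–4, so G is not a forest; only forests have treewidth ≤ 1, hence tw(G) ≥ 2. Hence tw(G) = 2 exactly.

2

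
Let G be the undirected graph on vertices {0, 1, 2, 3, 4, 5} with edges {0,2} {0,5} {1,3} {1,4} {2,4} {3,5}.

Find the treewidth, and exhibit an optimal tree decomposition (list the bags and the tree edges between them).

Each bag holds 3 vertices, so the decomposition has width 2, which upper-bounds the treewidth. The edges 2–0–5–3–1–4–2 form a cycle, so G is not a tree and its treewidth is at least 2. Therefore the treewidth is 2.

Treewidth 2.
Bags: B1 = {0, 2, 5}  B2 = {2, 3, 5}  B3 = {1, 2, 3}  B4 = {1, 2, 4}
Tree: B1–B2, B2–B3, B3–B4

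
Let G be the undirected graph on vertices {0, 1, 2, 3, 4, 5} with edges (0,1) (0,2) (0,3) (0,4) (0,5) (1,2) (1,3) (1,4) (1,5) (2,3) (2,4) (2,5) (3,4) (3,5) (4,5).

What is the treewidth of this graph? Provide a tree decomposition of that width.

A single bag containing all 6 vertices is trivially a valid decomposition of width 5. On the other hand G contains the 6-clique {0, 1, 2, 3, 4, 5}. A clique must lie in a single bag of any decomposition, so no decomposition can have width below 5. Combining the bounds, tw(G) = 5.

Treewidth 5.
Bags: B1 = {0, 1, 2, 3, 4, 5}
Tree: (single bag)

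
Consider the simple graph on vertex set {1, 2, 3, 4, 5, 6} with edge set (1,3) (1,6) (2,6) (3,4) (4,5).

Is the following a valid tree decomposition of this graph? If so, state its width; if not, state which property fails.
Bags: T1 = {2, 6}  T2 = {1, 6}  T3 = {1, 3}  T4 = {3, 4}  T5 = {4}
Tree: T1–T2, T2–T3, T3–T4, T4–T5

A tree decomposition must satisfy three properties: every vertex lies in some bag; for every edge, both endpoints lie together in some bag; and for every vertex, the bags containing it form a connected subtree. Here vertex 5 appears in no bag, so the decomposition is invalid.

No — vertex 5 appears in no bag.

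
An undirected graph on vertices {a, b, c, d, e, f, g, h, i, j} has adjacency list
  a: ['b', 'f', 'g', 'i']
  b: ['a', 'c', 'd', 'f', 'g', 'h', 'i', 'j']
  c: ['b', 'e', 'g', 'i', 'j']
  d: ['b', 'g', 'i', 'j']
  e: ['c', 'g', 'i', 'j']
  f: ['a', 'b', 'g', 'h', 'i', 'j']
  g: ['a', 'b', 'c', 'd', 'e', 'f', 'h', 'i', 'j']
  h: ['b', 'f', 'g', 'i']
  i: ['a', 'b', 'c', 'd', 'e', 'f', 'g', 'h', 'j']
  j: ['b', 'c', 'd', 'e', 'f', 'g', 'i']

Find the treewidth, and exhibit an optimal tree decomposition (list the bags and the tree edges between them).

Every bag has size at most 5, so the width is 5 − 1 = 4 and tw(G) ≤ 4. On the other hand G contains the 5-clique {c, e, g, i, j}. A clique must lie in a single bag of any decomposition, so no decomposition can have width below 4. Combining the bounds, tw(G) = 4.

Treewidth 4.
Bags: B1 = {b, f, g, h, i}  B2 = {b, f, g, i, j}  B3 = {a, b, f, g, i}  B4 = {b, c, g, i, j}  B5 = {c, e, g, i, j}  B6 = {b, d, g, i, j}
Tree: B1–B2, B2–B3, B2–B4, B4–B5, B4–B6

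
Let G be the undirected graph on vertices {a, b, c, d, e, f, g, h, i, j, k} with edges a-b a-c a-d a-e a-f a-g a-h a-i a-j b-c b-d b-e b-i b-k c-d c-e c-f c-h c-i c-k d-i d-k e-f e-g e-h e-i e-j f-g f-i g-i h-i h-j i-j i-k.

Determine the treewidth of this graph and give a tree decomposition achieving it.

Treewidth 4.
One such decomposition:
Bags: B1 = {a, b, c, e, i}  B2 = {a, c, e, f, i}  B3 = {a, c, e, h, i}  B4 = {a, b, c, d, i}  B5 = {a, e, f, g, i}  B6 = {a, e, h, i, j}  B7 = {b, c, d, i, k}
Tree: B1–B2, B1–B3, B1–B4, B2–B5, B3–B6, B4–B7

Every bag has size at most 5, so the width is 5 − 1 = 4 and tw(G) ≤ 4. On the other hand G contains the 5-clique {a, b, c, d, i}. A clique must lie in a single bag of any decomposition, so no decomposition can have width below 4. Hence tw(G) = 4 exactly.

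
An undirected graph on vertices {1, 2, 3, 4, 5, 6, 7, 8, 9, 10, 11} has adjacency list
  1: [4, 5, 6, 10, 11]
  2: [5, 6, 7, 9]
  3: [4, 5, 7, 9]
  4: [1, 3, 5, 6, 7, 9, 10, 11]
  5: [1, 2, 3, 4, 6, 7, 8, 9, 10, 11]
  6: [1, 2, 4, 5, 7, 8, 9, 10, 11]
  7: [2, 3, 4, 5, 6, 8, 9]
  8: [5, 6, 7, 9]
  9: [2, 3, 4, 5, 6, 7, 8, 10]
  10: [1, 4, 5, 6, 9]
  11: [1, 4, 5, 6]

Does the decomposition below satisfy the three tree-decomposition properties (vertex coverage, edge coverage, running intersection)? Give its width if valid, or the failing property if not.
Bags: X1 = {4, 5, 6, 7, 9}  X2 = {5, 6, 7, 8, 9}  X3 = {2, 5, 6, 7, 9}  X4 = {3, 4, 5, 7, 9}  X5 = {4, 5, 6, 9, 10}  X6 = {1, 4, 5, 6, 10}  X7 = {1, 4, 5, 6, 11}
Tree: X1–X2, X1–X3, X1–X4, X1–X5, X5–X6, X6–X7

Yes; width 4.

Checking the three conditions: (i) the bags cover all of {1, 2, 3, 4, 5, 6, 7, 8, 9, 10, 11}; (ii) for each edge, some bag contains both endpoints; (iii) the bags containing any fixed vertex form a subtree. All hold, so the decomposition is valid with width 5 − 1 = 4.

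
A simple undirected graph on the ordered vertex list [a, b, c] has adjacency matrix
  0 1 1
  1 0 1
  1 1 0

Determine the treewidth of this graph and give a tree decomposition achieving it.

With just one bag of size 3, the width is 3 − 1 = 2, so tw(G) ≤ 2. For the lower bound, the 3 vertices {a, b, c} are pairwise adjacent, and any tree decomposition puts a clique entirely inside one bag — forcing width ≥ 2. Therefore the treewidth is 2.

Treewidth 2.
Bags: B1 = {a, b, c}
Tree: (single bag)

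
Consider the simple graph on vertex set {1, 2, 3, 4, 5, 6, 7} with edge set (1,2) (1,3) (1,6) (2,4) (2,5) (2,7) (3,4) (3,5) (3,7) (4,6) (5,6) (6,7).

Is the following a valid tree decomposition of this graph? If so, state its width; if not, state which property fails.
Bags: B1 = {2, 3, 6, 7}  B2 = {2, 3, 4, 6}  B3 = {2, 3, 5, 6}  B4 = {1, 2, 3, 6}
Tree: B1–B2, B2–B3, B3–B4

Vertex coverage: the bags together contain {1, 2, 3, 4, 5, 6, 7}, the full vertex set. Edge coverage: each edge of G has both endpoints in at least one bag. Running intersection: for every vertex, the bags containing it form a connected subtree. All three properties hold, so this is a valid tree decomposition of width max|bag| − 1 = 3, and hence tw(G) ≤ 3.

Yes; width 3.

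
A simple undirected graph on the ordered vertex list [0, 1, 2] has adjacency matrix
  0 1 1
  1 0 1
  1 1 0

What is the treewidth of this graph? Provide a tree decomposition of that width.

Treewidth 2.
Bags: B1 = {0, 1, 2}
Tree: (single bag)

A single bag containing all 3 vertices is trivially a valid decomposition of width 2. On the other hand G contains the 3-clique {0, 1, 2}. A clique must lie in a single bag of any decomposition, so no decomposition can have width below 2. Hence tw(G) = 2 exactly.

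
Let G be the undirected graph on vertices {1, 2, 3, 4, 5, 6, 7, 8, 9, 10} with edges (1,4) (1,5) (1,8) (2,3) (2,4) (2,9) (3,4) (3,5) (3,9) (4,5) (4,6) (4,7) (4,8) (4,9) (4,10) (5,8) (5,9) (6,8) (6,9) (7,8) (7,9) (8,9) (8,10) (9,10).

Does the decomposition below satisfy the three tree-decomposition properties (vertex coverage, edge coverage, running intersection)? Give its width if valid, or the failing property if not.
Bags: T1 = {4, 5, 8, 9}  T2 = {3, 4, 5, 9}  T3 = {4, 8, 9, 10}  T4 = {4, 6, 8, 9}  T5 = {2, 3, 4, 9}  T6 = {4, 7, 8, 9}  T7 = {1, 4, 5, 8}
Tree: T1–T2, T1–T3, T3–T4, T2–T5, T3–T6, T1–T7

Every vertex of G appears in some bag (union = {1, 2, 3, 4, 5, 6, 7, 8, 9, 10}); every edge is covered by a bag; and for each vertex v the set of bags containing v is connected in the bag tree. The decomposition is therefore valid. The largest bag has 4 vertices, so the width is 3.

Yes; width 3.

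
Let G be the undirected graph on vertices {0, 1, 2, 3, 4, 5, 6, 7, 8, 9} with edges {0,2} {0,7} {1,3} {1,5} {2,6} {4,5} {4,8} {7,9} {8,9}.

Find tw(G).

1

A width-1 tree decomposition is:
Bags: B1 = {1, 3}  B2 = {1, 5}  B3 = {4, 5}  B4 = {4, 8}  B5 = {8, 9}  B6 = {7, 9}  B7 = {0, 7}  B8 = {0, 2}  B9 = {2, 6}
Tree: B1–B2, B2–B3, B3–B4, B4–B5, B5–B6, B6–B7, B7–B8, B8–B9
Every bag has size at most 2, so the width is 2 − 1 = 1 and tw(G) ≤ 1. Since G has at least one edge (e.g. 3–1), it is not an edgeless graph, so tw(G) ≥ 1. The upper and lower bounds meet at 1, so that is the treewidth.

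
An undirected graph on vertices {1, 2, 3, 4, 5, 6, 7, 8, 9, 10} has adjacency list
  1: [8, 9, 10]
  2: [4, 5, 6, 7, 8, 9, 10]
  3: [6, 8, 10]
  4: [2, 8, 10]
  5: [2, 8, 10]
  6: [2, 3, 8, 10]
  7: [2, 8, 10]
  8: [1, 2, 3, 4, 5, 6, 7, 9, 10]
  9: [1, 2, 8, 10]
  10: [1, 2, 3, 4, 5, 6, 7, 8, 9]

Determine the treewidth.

3

A width-3 tree decomposition is:
Bags: B1 = {2, 4, 8, 10}  B2 = {2, 6, 8, 10}  B3 = {3, 6, 8, 10}  B4 = {2, 8, 9, 10}  B5 = {1, 8, 9, 10}  B6 = {2, 5, 8, 10}  B7 = {2, 7, 8, 10}
Tree: B1–B2, B2–B3, B2–B4, B4–B5, B4–B6, B4–B7
The largest bag has 4 vertices, giving width 3; this decomposition certifies tw(G) ≤ 3. Conversely, {1, 8, 9, 10} is a clique of size 4, and the vertices of any clique must share a bag in every tree decomposition; so some bag has ≥ 4 vertices and tw(G) ≥ 3. The upper and lower bounds meet at 3, so that is the treewidth.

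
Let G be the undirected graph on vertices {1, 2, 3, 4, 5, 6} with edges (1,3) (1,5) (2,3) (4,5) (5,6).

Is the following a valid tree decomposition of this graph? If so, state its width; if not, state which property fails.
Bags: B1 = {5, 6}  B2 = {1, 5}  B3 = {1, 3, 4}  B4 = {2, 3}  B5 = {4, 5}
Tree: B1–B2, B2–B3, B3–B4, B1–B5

No — bags containing vertex 4 are not connected in the tree.

A tree decomposition must satisfy three properties: every vertex lies in some bag; for every edge, both endpoints lie together in some bag; and for every vertex, the bags containing it form a connected subtree. Here bags containing vertex 4 are not connected in the tree, so the decomposition is invalid.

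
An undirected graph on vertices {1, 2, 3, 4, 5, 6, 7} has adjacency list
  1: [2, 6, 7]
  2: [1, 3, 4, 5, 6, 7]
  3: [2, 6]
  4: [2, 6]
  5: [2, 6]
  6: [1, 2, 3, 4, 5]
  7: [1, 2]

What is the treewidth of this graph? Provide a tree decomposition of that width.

The largest bag has 3 vertices, giving width 2; this decomposition certifies tw(G) ≤ 2. On the other hand G contains the 3-clique {1, 2, 6}. A clique must lie in a single bag of any decomposition, so no decomposition can have width below 2. The upper and lower bounds meet at 2, so that is the treewidth.

Treewidth 2.
One optimal decomposition is:
Bags: B1 = {2, 5, 6}  B2 = {1, 2, 6}  B3 = {1, 2, 7}  B4 = {2, 4, 6}  B5 = {2, 3, 6}
Tree: B1–B2, B2–B3, B2–B4, B1–B5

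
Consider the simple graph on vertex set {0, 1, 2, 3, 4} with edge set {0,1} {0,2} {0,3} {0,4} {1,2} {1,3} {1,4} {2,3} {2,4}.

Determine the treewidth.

3

A width-3 tree decomposition is:
Bags: B1 = {0, 1, 2, 4}  B2 = {0, 1, 2, 3}
Tree: B1–B2
Each bag holds 4 vertices, so the decomposition has width 3, which upper-bounds the treewidth. On the other hand G contains the 4-clique {0, 1, 2, 3}. A clique must lie in a single bag of any decomposition, so no decomposition can have width below 3. The upper and lower bounds meet at 3, so that is the treewidth.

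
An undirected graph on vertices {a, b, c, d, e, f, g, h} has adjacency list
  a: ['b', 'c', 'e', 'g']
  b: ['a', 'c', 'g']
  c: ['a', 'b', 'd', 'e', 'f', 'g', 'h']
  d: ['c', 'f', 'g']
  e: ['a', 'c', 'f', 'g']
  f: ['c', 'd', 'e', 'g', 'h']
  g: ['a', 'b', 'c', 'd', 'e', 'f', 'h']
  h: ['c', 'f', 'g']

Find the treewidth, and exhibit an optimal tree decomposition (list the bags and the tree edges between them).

Treewidth 3.
One such decomposition:
Bags: B1 = {c, e, f, g}  B2 = {a, c, e, g}  B3 = {c, f, g, h}  B4 = {a, b, c, g}  B5 = {c, d, f, g}
Tree: B1–B2, B1–B3, B2–B4, B1–B5

The largest bag has 4 vertices, giving width 3; this decomposition certifies tw(G) ≤ 3. On the other hand G contains the 4-clique {a, c, e, g}. A clique must lie in a single bag of any decomposition, so no decomposition can have width below 3. Combining the bounds, tw(G) = 3.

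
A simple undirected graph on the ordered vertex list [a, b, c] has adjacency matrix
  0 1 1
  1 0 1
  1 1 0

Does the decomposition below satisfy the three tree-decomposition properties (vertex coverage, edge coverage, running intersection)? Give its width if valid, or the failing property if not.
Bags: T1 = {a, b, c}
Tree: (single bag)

Yes; width 2.

Checking the three conditions: (i) the bags cover all of {a, b, c}; (ii) for each edge, some bag contains both endpoints; (iii) the bags containing any fixed vertex form a subtree. All hold, so the decomposition is valid with width 3 − 1 = 2.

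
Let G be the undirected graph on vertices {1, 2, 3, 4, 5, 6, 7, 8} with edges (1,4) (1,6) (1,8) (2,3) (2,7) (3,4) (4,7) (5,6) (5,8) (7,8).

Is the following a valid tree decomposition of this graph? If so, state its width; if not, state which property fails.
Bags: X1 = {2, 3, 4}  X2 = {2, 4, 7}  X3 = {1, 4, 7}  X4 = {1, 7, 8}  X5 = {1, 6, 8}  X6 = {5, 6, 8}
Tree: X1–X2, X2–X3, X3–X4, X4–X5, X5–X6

Every vertex of G appears in some bag (union = {1, 2, 3, 4, 5, 6, 7, 8}); every edge is covered by a bag; and for each vertex v the set of bags containing v is connected in the bag tree. The decomposition is therefore valid. The largest bag has 3 vertices, so the width is 2.

Yes; width 2.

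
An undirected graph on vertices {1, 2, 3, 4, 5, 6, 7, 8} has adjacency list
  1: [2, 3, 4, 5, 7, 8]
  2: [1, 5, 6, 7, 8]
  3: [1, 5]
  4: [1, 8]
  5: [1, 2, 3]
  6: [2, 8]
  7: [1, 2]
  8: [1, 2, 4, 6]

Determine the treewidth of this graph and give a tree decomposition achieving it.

Every bag has size at most 3, so the width is 3 − 1 = 2 and tw(G) ≤ 2. On the other hand G contains the 3-clique {1, 2, 8}. A clique must lie in a single bag of any decomposition, so no decomposition can have width below 2. Combining the bounds, tw(G) = 2.

Treewidth 2.
Bags: B1 = {1, 4, 8}  B2 = {1, 2, 8}  B3 = {1, 2, 7}  B4 = {1, 2, 5}  B5 = {1, 3, 5}  B6 = {2, 6, 8}
Tree: B1–B2, B2–B3, B2–B4, B4–B5, B2–B6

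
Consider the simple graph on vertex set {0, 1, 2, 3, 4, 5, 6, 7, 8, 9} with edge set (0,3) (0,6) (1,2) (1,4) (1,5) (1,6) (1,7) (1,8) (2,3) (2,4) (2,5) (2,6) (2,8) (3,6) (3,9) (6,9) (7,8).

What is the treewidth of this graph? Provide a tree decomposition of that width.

Treewidth 2.
Bags: B1 = {1, 2, 8}  B2 = {1, 2, 6}  B3 = {2, 3, 6}  B4 = {1, 2, 4}  B5 = {0, 3, 6}  B6 = {1, 7, 8}  B7 = {1, 2, 5}  B8 = {3, 6, 9}
Tree: B1–B2, B2–B3, B2–B4, B3–B5, B1–B6, B4–B7, B5–B8

Each bag holds 3 vertices, so the decomposition has width 2, which upper-bounds the treewidth. For the lower bound, the 3 vertices {0, 3, 6} are pairwise adjacent, and any tree decomposition puts a clique entirely inside one bag — forcing width ≥ 2. Therefore the treewidth is 2.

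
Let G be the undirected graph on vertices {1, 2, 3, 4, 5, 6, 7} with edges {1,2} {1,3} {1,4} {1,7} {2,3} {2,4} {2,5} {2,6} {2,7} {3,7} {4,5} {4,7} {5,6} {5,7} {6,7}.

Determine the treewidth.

3

A width-3 tree decomposition is:
Bags: B1 = {1, 2, 3, 7}  B2 = {1, 2, 4, 7}  B3 = {2, 4, 5, 7}  B4 = {2, 5, 6, 7}
Tree: B1–B2, B2–B3, B3–B4
The largest bag has 4 vertices, giving width 3; this decomposition certifies tw(G) ≤ 3. For the lower bound, the 4 vertices {1, 2, 3, 7} are pairwise adjacent, and any tree decomposition puts a clique entirely inside one bag — forcing width ≥ 3. Hence tw(G) = 3 exactly.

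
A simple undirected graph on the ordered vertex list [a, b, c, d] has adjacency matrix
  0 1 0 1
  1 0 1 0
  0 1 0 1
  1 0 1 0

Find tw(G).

2

A width-2 tree decomposition is:
Bags: B1 = {b, c, d}  B2 = {a, b, d}
Tree: B1–B2
Each bag holds 3 vertices, so the decomposition has width 2, which upper-bounds the treewidth. The edges d–c–b–a–d form a cycle, so G is not a tree and its treewidth is at least 2. Hence tw(G) = 2 exactly.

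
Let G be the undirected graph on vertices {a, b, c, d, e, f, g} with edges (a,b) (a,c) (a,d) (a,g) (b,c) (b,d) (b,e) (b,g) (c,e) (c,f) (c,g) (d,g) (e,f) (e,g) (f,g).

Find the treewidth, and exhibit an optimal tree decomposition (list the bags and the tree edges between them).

The largest bag has 4 vertices, giving width 3; this decomposition certifies tw(G) ≤ 3. For the lower bound, the 4 vertices {c, e, f, g} are pairwise adjacent, and any tree decomposition puts a clique entirely inside one bag — forcing width ≥ 3. Combining the bounds, tw(G) = 3.

Treewidth 3.
One optimal decomposition is:
Bags: B1 = {b, c, e, g}  B2 = {a, b, c, g}  B3 = {c, e, f, g}  B4 = {a, b, d, g}
Tree: B1–B2, B1–B3, B2–B4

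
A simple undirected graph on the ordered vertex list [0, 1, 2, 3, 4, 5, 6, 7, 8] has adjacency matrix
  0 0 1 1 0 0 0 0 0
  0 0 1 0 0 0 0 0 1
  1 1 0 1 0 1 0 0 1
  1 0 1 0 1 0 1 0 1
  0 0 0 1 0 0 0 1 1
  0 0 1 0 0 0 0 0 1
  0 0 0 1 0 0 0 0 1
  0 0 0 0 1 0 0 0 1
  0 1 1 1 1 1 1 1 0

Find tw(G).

A width-2 tree decomposition is:
Bags: B1 = {2, 3, 8}  B2 = {2, 5, 8}  B3 = {3, 4, 8}  B4 = {3, 6, 8}  B5 = {4, 7, 8}  B6 = {1, 2, 8}  B7 = {0, 2, 3}
Tree: B1–B2, B1–B3, B1–B4, B3–B5, B1–B6, B1–B7
Each bag holds 3 vertices, so the decomposition has width 2, which upper-bounds the treewidth. For the lower bound, the 3 vertices {0, 2, 3} are pairwise adjacent, and any tree decomposition puts a clique entirely inside one bag — forcing width ≥ 2. The upper and lower bounds meet at 2, so that is the treewidth.

2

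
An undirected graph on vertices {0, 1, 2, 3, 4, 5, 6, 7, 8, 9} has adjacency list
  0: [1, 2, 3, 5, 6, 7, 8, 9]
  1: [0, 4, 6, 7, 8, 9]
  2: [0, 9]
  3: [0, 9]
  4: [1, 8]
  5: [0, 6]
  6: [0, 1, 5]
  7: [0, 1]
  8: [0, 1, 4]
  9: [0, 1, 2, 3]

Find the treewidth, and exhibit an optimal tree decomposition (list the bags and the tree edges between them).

Treewidth 2.
One such decomposition:
Bags: B1 = {0, 1, 7}  B2 = {0, 1, 8}  B3 = {0, 1, 6}  B4 = {0, 5, 6}  B5 = {0, 1, 9}  B6 = {0, 3, 9}  B7 = {0, 2, 9}  B8 = {1, 4, 8}
Tree: B1–B2, B2–B3, B3–B4, B3–B5, B5–B6, B5–B7, B2–B8

The largest bag has 3 vertices, giving width 2; this decomposition certifies tw(G) ≤ 2. For the lower bound, the 3 vertices {0, 1, 8} are pairwise adjacent, and any tree decomposition puts a clique entirely inside one bag — forcing width ≥ 2. The upper and lower bounds meet at 2, so that is the treewidth.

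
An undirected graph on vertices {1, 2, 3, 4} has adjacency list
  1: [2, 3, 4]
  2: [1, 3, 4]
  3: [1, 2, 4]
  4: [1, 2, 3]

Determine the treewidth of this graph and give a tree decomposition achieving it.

A single bag containing all 4 vertices is trivially a valid decomposition of width 3. For the lower bound, the 4 vertices {1, 2, 3, 4} are pairwise adjacent, and any tree decomposition puts a clique entirely inside one bag — forcing width ≥ 3. Therefore the treewidth is 3.

Treewidth 3.
One such decomposition:
Bags: B1 = {1, 2, 3, 4}
Tree: (single bag)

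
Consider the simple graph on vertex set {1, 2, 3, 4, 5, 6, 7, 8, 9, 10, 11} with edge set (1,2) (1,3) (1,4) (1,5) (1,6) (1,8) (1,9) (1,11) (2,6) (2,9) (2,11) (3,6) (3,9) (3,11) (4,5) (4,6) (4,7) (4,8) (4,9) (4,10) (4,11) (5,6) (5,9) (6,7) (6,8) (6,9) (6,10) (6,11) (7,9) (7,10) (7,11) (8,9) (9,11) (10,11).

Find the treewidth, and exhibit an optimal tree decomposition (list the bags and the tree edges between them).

Treewidth 4.
One optimal decomposition is:
Bags: B1 = {4, 6, 7, 9, 11}  B2 = {1, 4, 6, 9, 11}  B3 = {1, 3, 6, 9, 11}  B4 = {1, 4, 6, 8, 9}  B5 = {1, 4, 5, 6, 9}  B6 = {4, 6, 7, 10, 11}  B7 = {1, 2, 6, 9, 11}
Tree: B1–B2, B2–B3, B2–B4, B4–B5, B1–B6, B2–B7

Every bag has size at most 5, so the width is 5 − 1 = 4 and tw(G) ≤ 4. For the lower bound, the 5 vertices {1, 2, 6, 9, 11} are pairwise adjacent, and any tree decomposition puts a clique entirely inside one bag — forcing width ≥ 4. Therefore the treewidth is 4.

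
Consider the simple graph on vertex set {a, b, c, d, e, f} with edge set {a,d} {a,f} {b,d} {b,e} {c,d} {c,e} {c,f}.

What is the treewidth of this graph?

A width-2 tree decomposition is:
Bags: B1 = {a, d, f}  B2 = {c, d, f}  B3 = {b, c, d}  B4 = {b, c, e}
Tree: B1–B2, B2–B3, B3–B4
Every bag has size at most 3, so the width is 3 − 1 = 2 and tw(G) ≤ 2. The edges a–f–c–d–a form a cycle, so G is not a tree and its treewidth is at least 2. The upper and lower bounds meet at 2, so that is the treewidth.

2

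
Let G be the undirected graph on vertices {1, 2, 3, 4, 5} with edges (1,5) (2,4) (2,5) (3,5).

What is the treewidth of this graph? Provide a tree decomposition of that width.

Treewidth 1.
One such decomposition:
Bags: B1 = {1, 5}  B2 = {2, 5}  B3 = {3, 5}  B4 = {2, 4}
Tree: B1–B2, B2–B3, B2–B4

The largest bag has 2 vertices, giving width 1; this decomposition certifies tw(G) ≤ 1. G has an edge, so its treewidth is at least 1. Combining the bounds, tw(G) = 1.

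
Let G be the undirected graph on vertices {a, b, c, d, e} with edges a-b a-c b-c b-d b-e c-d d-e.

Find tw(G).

2

A width-2 tree decomposition is:
Bags: B1 = {a, b, c}  B2 = {b, c, d}  B3 = {b, d, e}
Tree: B1–B2, B2–B3
Each bag holds 3 vertices, so the decomposition has width 2, which upper-bounds the treewidth. On the other hand G contains the 3-clique {b, d, e}. A clique must lie in a single bag of any decomposition, so no decomposition can have width below 2. The upper and lower bounds meet at 2, so that is the treewidth.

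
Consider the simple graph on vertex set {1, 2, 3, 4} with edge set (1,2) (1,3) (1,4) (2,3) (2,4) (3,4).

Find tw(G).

3

A width-3 tree decomposition is:
Bags: B1 = {1, 2, 3, 4}
Tree: (single bag)
A single bag containing all 4 vertices is trivially a valid decomposition of width 3. For the lower bound, the 4 vertices {1, 2, 3, 4} are pairwise adjacent, and any tree decomposition puts a clique entirely inside one bag — forcing width ≥ 3. The upper and lower bounds meet at 3, so that is the treewidth.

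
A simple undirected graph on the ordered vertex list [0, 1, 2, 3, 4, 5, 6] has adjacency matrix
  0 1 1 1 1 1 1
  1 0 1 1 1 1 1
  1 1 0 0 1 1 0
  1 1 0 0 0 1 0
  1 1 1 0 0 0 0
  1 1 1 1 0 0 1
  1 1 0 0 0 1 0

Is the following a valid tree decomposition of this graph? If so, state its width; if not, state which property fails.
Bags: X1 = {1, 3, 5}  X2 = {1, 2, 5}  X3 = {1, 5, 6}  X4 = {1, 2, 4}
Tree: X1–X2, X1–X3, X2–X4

A tree decomposition must satisfy three properties: every vertex lies in some bag; for every edge, both endpoints lie together in some bag; and for every vertex, the bags containing it form a connected subtree. Here vertex 0 appears in no bag, so the decomposition is invalid.

No — vertex 0 appears in no bag.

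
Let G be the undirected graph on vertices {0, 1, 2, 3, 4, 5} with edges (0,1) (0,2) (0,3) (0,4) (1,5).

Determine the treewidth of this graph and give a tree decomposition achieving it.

Every bag has size at most 2, so the width is 2 − 1 = 1 and tw(G) ≤ 1. Any graph with an edge has treewidth ≥ 1, and G has the edge 5–1. The upper and lower bounds meet at 1, so that is the treewidth.

Treewidth 1.
Bags: B1 = {1, 5}  B2 = {0, 1}  B3 = {0, 4}  B4 = {0, 2}  B5 = {0, 3}
Tree: B1–B2, B2–B3, B3–B4, B3–B5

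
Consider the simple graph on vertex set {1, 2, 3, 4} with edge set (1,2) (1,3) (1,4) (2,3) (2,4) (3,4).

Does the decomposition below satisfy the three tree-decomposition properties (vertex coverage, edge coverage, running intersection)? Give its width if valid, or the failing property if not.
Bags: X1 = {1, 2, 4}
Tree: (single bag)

A tree decomposition must satisfy three properties: every vertex lies in some bag; for every edge, both endpoints lie together in some bag; and for every vertex, the bags containing it form a connected subtree. Here vertex 3 appears in no bag, so the decomposition is invalid.

No — vertex 3 appears in no bag.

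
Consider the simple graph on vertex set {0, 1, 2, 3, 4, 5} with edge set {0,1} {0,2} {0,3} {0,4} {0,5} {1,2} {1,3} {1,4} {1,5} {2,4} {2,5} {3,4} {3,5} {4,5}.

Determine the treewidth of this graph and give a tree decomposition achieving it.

Every bag has size at most 5, so the width is 5 − 1 = 4 and tw(G) ≤ 4. On the other hand G contains the 5-clique {0, 1, 2, 4, 5}. A clique must lie in a single bag of any decomposition, so no decomposition can have width below 4. Combining the bounds, tw(G) = 4.

Treewidth 4.
One optimal decomposition is:
Bags: B1 = {0, 1, 2, 4, 5}  B2 = {0, 1, 3, 4, 5}
Tree: B1–B2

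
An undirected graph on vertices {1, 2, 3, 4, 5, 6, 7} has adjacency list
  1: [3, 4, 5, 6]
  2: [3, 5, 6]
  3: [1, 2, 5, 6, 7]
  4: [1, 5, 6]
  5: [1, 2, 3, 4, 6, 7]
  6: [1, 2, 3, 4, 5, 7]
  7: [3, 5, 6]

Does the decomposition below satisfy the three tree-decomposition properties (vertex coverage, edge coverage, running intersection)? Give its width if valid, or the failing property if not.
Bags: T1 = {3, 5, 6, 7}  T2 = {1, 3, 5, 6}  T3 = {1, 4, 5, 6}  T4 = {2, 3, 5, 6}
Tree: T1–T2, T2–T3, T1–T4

Yes; width 3.

Every vertex of G appears in some bag (union = {1, 2, 3, 4, 5, 6, 7}); every edge is covered by a bag; and for each vertex v the set of bags containing v is connected in the bag tree. The decomposition is therefore valid. The largest bag has 4 vertices, so the width is 3.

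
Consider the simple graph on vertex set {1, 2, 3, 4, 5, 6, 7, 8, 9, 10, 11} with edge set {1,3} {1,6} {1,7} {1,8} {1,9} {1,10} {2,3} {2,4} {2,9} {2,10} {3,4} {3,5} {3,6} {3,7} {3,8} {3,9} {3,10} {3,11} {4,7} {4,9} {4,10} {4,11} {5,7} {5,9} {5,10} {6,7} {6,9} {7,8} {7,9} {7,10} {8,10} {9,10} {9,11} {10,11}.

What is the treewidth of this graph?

4

A width-4 tree decomposition is:
Bags: B1 = {3, 4, 7, 9, 10}  B2 = {3, 5, 7, 9, 10}  B3 = {3, 4, 9, 10, 11}  B4 = {2, 3, 4, 9, 10}  B5 = {1, 3, 7, 9, 10}  B6 = {1, 3, 7, 8, 10}  B7 = {1, 3, 6, 7, 9}
Tree: B1–B2, B1–B3, B3–B4, B1–B5, B5–B6, B5–B7
The largest bag has 5 vertices, giving width 4; this decomposition certifies tw(G) ≤ 4. On the other hand G contains the 5-clique {1, 3, 7, 8, 10}. A clique must lie in a single bag of any decomposition, so no decomposition can have width below 4. Combining the bounds, tw(G) = 4.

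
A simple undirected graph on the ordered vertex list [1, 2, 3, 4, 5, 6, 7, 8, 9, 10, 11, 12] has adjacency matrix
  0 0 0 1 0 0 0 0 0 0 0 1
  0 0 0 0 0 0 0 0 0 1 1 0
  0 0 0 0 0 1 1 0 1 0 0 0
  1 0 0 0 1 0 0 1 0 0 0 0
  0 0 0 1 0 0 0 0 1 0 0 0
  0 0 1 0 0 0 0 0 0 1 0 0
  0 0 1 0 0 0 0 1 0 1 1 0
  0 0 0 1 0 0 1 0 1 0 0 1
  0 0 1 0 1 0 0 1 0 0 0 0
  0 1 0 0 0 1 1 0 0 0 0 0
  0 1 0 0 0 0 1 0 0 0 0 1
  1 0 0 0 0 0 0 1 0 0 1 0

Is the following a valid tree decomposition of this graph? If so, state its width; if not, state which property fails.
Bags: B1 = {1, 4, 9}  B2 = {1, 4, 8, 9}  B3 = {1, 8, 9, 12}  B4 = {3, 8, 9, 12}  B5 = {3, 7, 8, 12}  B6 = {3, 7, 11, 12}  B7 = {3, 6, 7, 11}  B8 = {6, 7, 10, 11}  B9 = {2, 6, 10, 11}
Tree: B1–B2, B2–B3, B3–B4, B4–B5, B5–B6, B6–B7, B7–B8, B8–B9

A tree decomposition must satisfy three properties: every vertex lies in some bag; for every edge, both endpoints lie together in some bag; and for every vertex, the bags containing it form a connected subtree. Here vertex 5 appears in no bag, so the decomposition is invalid.

No — vertex 5 appears in no bag.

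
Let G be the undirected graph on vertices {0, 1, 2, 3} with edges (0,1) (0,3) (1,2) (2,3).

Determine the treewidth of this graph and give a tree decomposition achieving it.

Treewidth 2.
Bags: B1 = {0, 1, 3}  B2 = {1, 2, 3}
Tree: B1–B2

Every bag has size at most 3, so the width is 3 − 1 = 2 and tw(G) ≤ 2. The edges 1–0–3–2–1 form a cycle, so G is not a tree and its treewidth is at least 2. Hence tw(G) = 2 exactly.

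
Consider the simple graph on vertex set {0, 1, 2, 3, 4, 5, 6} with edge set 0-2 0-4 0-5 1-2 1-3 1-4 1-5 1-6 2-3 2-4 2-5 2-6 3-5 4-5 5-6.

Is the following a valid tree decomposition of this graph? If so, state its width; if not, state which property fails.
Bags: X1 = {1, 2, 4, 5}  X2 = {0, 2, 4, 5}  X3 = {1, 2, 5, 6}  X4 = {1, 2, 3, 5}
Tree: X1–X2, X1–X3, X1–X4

Every vertex of G appears in some bag (union = {0, 1, 2, 3, 4, 5, 6}); every edge is covered by a bag; and for each vertex v the set of bags containing v is connected in the bag tree. The decomposition is therefore valid. The largest bag has 4 vertices, so the width is 3.

Yes; width 3.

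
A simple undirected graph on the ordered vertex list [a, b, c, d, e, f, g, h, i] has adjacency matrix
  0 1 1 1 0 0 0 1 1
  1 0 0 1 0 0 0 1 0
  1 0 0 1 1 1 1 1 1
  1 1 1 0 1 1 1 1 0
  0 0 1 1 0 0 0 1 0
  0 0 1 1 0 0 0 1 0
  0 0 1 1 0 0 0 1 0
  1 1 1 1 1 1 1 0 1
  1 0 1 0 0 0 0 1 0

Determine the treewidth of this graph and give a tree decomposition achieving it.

The largest bag has 4 vertices, giving width 3; this decomposition certifies tw(G) ≤ 3. Conversely, {c, d, g, h} is a clique of size 4, and the vertices of any clique must share a bag in every tree decomposition; so some bag has ≥ 4 vertices and tw(G) ≥ 3. Combining the bounds, tw(G) = 3.

Treewidth 3.
One such decomposition:
Bags: B1 = {a, c, h, i}  B2 = {a, c, d, h}  B3 = {c, d, e, h}  B4 = {c, d, f, h}  B5 = {a, b, d, h}  B6 = {c, d, g, h}
Tree: B1–B2, B2–B3, B2–B4, B2–B5, B4–B6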